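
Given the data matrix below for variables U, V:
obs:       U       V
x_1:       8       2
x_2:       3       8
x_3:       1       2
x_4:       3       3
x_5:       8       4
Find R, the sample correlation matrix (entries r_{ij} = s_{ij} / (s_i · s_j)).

Step 1 — column means:
  mean(U) = (8 + 3 + 1 + 3 + 8) / 5 = 23/5 = 4.6
  mean(V) = (2 + 8 + 2 + 3 + 4) / 5 = 19/5 = 3.8

Step 2 — sample variances and covariances s[i,j] = (1/(n-1)) · Σ_k (x_{k,i} - mean_i) · (x_{k,j} - mean_j), with n-1 = 4:
  s[U,U] = ((3.4)·(3.4) + (-1.6)·(-1.6) + (-3.6)·(-3.6) + (-1.6)·(-1.6) + (3.4)·(3.4)) / 4 = 41.2/4 = 10.3
  s[U,V] = ((3.4)·(-1.8) + (-1.6)·(4.2) + (-3.6)·(-1.8) + (-1.6)·(-0.8) + (3.4)·(0.2)) / 4 = -4.4/4 = -1.1
  s[V,V] = ((-1.8)·(-1.8) + (4.2)·(4.2) + (-1.8)·(-1.8) + (-0.8)·(-0.8) + (0.2)·(0.2)) / 4 = 24.8/4 = 6.2
  Sample standard deviations s_i = √(s[i,i]):
  s(U) = √(10.3) = 3.2094
  s(V) = √(6.2) = 2.49

Step 3 — r_{ij} = s_{ij} / (s_i · s_j):
  r[U,U] = 1 (diagonal).
  r[U,V] = -1.1 / (3.2094 · 2.49) = -1.1 / 7.9912 = -0.1377
  r[V,V] = 1 (diagonal).

R is symmetric with unit diagonal. Assembling:

R = [[1, -0.1377],
 [-0.1377, 1]]


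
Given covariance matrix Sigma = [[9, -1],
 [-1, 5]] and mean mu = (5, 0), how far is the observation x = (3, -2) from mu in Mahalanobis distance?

Step 1 — centre the observation: (x - mu) = (-2, -2).

Step 2 — invert Sigma. det(Sigma) = 9·5 - (-1)² = 44.
  Sigma^{-1} = (1/det) · [[d, -b], [-b, a]] = [[0.1136, 0.0227],
 [0.0227, 0.2045]].

Step 3 — form the quadratic (x - mu)^T · Sigma^{-1} · (x - mu):
  Sigma^{-1} · (x - mu) = (-0.2727, -0.4545).
  (x - mu)^T · [Sigma^{-1} · (x - mu)] = (-2)·(-0.2727) + (-2)·(-0.4545) = 1.4545.

Step 4 — take square root: d = √(1.4545) ≈ 1.206.

d(x, mu) = √(1.4545) ≈ 1.206


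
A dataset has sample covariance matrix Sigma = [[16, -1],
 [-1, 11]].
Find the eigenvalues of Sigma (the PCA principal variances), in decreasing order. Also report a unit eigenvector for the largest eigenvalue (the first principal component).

Step 1 — characteristic polynomial of 2×2 Sigma:
  det(Sigma - λI) = λ² - trace · λ + det = 0.
  trace = 16 + 11 = 27, det = 16·11 - (-1)² = 175.
Step 2 — discriminant:
  Δ = trace² - 4·det = 729 - 700 = 29.
Step 3 — eigenvalues:
  λ = (trace ± √Δ)/2 = (27 ± 5.3852)/2,
  λ_1 = 16.1926,  λ_2 = 10.8074.

Step 4 — unit eigenvector for λ_1: solve (Sigma - λ_1 I)v = 0. First row:
  (16 - 16.1926)·v_x + (-1)·v_y = 0, i.e. (-0.1926)·v_x + (-1)·v_y = 0,
  so v ∝ (b, λ_1 - a) = (-1, 0.1926); multiply by -1 so the first entry is positive: u = (1, -0.1926).
  ||u|| = √((1)² + (-0.1926)²) = √(1.0371) ≈ 1.0184,
  v_1 = u/||u|| ≈ (0.982, -0.1891) (||v_1|| = 1).

λ_1 = 16.1926,  λ_2 = 10.8074;  v_1 ≈ (0.982, -0.1891)


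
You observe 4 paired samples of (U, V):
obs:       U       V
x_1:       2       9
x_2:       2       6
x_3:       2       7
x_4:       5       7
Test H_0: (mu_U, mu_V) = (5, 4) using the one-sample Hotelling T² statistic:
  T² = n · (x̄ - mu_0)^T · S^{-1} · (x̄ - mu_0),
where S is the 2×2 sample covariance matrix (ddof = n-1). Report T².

Step 1 — sample mean vector:
  mean(U) = (2 + 2 + 2 + 5) / 4 = 11/4 = 2.75
  mean(V) = (9 + 6 + 7 + 7) / 4 = 29/4 = 7.25
  x̄ = (2.75, 7.25),  deviation x̄ - mu_0 = (2.75, 7.25) - (5, 4) = (-2.25, 3.25).

Step 2 — sample covariance matrix, S[i,j] = (1/(n-1)) · Σ_k (x_{k,i} - mean_i) · (x_{k,j} - mean_j), divisor n-1 = 3:
  S[U,U] = ((-0.75)·(-0.75) + (-0.75)·(-0.75) + (-0.75)·(-0.75) + (2.25)·(2.25)) / 3 = 6.75/3 = 2.25
  S[U,V] = ((-0.75)·(1.75) + (-0.75)·(-1.25) + (-0.75)·(-0.25) + (2.25)·(-0.25)) / 3 = -0.75/3 = -0.25
  S[V,V] = ((1.75)·(1.75) + (-1.25)·(-1.25) + (-0.25)·(-0.25) + (-0.25)·(-0.25)) / 3 = 4.75/3 = 1.5833
  S = [[2.25, -0.25],
 [-0.25, 1.5833]].

Step 3 — invert S. det(S) = 2.25·1.5833 - (-0.25)² = 3.5.
  S^{-1} = (1/det) · [[d, -b], [-b, a]] = [[0.4524, 0.0714],
 [0.0714, 0.6429]].

Step 4 — quadratic form (x̄ - mu_0)^T · S^{-1} · (x̄ - mu_0):
  S^{-1} · (x̄ - mu_0) = (-0.7857, 1.9286),
  (x̄ - mu_0)^T · [...] = (-2.25)·(-0.7857) + (3.25)·(1.9286) = 8.0357.

Step 5 — scale by n: T² = 4 · 8.0357 = 32.1429.

T² ≈ 32.1429


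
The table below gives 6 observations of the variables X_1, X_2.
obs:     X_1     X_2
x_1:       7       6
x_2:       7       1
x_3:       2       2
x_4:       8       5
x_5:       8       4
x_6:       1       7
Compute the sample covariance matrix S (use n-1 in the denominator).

Step 1 — column means:
  mean(X_1) = (7 + 7 + 2 + 8 + 8 + 1) / 6 = 33/6 = 5.5
  mean(X_2) = (6 + 1 + 2 + 5 + 4 + 7) / 6 = 25/6 = 4.1667

Step 2 — sample covariance S[i,j] = (1/(n-1)) · Σ_k (x_{k,i} - mean_i) · (x_{k,j} - mean_j), with n-1 = 5.
  S[X_1,X_1] = ((1.5)·(1.5) + (1.5)·(1.5) + (-3.5)·(-3.5) + (2.5)·(2.5) + (2.5)·(2.5) + (-4.5)·(-4.5)) / 5 = 49.5/5 = 9.9
  S[X_1,X_2] = ((1.5)·(1.8333) + (1.5)·(-3.1667) + (-3.5)·(-2.1667) + (2.5)·(0.8333) + (2.5)·(-0.1667) + (-4.5)·(2.8333)) / 5 = -5.5/5 = -1.1
  S[X_2,X_2] = ((1.8333)·(1.8333) + (-3.1667)·(-3.1667) + (-2.1667)·(-2.1667) + (0.8333)·(0.8333) + (-0.1667)·(-0.1667) + (2.8333)·(2.8333)) / 5 = 26.8333/5 = 5.3667

S is symmetric (S[j,i] = S[i,j]). Assembling:

S = [[9.9, -1.1],
 [-1.1, 5.3667]]


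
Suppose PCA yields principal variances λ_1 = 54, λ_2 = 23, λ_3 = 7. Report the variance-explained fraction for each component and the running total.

Step 1 — total variance = trace(Sigma) = Σ λ_i = 54 + 23 + 7 = 84.

Step 2 — fraction explained by component i = λ_i / Σ λ:
  PC1: 54/84 = 0.6429
  PC2: 23/84 = 0.2738
  PC3: 7/84 = 0.0833

Step 3 — cumulative fraction after k components = (λ_1 + ... + λ_k) / Σ λ:
  k = 1: 54/84 = 0.6429
  k = 2: (54 + 23)/84 = 77/84 = 0.9167
  k = 3: (54 + 23 + 7)/84 = 84/84 = 1

Summary (fraction, with percent):

explained: PC1 0.6429 (64.29%), PC2 0.2738 (27.38%), PC3 0.0833 (8.33%);  cumulative: 0.6429, 0.9167, 1


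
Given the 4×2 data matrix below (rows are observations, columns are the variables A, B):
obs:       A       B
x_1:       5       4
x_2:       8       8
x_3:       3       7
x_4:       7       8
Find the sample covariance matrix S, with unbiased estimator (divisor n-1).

Step 1 — column means:
  mean(A) = (5 + 8 + 3 + 7) / 4 = 23/4 = 5.75
  mean(B) = (4 + 8 + 7 + 8) / 4 = 27/4 = 6.75

Step 2 — sample covariance S[i,j] = (1/(n-1)) · Σ_k (x_{k,i} - mean_i) · (x_{k,j} - mean_j), with n-1 = 3.
  S[A,A] = ((-0.75)·(-0.75) + (2.25)·(2.25) + (-2.75)·(-2.75) + (1.25)·(1.25)) / 3 = 14.75/3 = 4.9167
  S[A,B] = ((-0.75)·(-2.75) + (2.25)·(1.25) + (-2.75)·(0.25) + (1.25)·(1.25)) / 3 = 5.75/3 = 1.9167
  S[B,B] = ((-2.75)·(-2.75) + (1.25)·(1.25) + (0.25)·(0.25) + (1.25)·(1.25)) / 3 = 10.75/3 = 3.5833

S is symmetric (S[j,i] = S[i,j]). Assembling:

S = [[4.9167, 1.9167],
 [1.9167, 3.5833]]


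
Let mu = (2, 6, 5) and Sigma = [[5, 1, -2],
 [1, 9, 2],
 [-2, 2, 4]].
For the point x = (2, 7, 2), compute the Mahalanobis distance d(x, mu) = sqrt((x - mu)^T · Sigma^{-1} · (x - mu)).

Step 1 — centre the observation: (x - mu) = (0, 1, -3).

Step 2 — invert Sigma (cofactor / det for 3×3, or solve directly):
  Sigma^{-1} = [[0.2857, -0.0714, 0.1786],
 [-0.0714, 0.1429, -0.1071],
 [0.1786, -0.1071, 0.3929]].

Step 3 — form the quadratic (x - mu)^T · Sigma^{-1} · (x - mu):
  Sigma^{-1} · (x - mu) = (-0.6071, 0.4643, -1.2857).
  (x - mu)^T · [Sigma^{-1} · (x - mu)] = (0)·(-0.6071) + (1)·(0.4643) + (-3)·(-1.2857) = 4.3214.

Step 4 — take square root: d = √(4.3214) ≈ 2.0788.

d(x, mu) = √(4.3214) ≈ 2.0788


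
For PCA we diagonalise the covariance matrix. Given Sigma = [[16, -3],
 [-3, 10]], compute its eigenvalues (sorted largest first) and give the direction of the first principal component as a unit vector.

Step 1 — characteristic polynomial of 2×2 Sigma:
  det(Sigma - λI) = λ² - trace · λ + det = 0.
  trace = 16 + 10 = 26, det = 16·10 - (-3)² = 151.
Step 2 — discriminant:
  Δ = trace² - 4·det = 676 - 604 = 72.
Step 3 — eigenvalues:
  λ = (trace ± √Δ)/2 = (26 ± 8.4853)/2,
  λ_1 = 17.2426,  λ_2 = 8.7574.

Step 4 — unit eigenvector for λ_1: solve (Sigma - λ_1 I)v = 0. First row:
  (16 - 17.2426)·v_x + (-3)·v_y = 0, i.e. (-1.2426)·v_x + (-3)·v_y = 0,
  so v ∝ (b, λ_1 - a) = (-3, 1.2426); multiply by -1 so the first entry is positive: u = (3, -1.2426).
  ||u|| = √((3)² + (-1.2426)²) = √(10.5442) ≈ 3.2472,
  v_1 = u/||u|| ≈ (0.9239, -0.3827) (||v_1|| = 1).

λ_1 = 17.2426,  λ_2 = 8.7574;  v_1 ≈ (0.9239, -0.3827)


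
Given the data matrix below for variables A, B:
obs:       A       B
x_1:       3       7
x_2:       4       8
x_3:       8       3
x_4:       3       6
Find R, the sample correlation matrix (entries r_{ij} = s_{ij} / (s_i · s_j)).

Step 1 — column means:
  mean(A) = (3 + 4 + 8 + 3) / 4 = 18/4 = 4.5
  mean(B) = (7 + 8 + 3 + 6) / 4 = 24/4 = 6

Step 2 — sample variances and covariances s[i,j] = (1/(n-1)) · Σ_k (x_{k,i} - mean_i) · (x_{k,j} - mean_j), with n-1 = 3:
  s[A,A] = ((-1.5)·(-1.5) + (-0.5)·(-0.5) + (3.5)·(3.5) + (-1.5)·(-1.5)) / 3 = 17/3 = 5.6667
  s[A,B] = ((-1.5)·(1) + (-0.5)·(2) + (3.5)·(-3) + (-1.5)·(0)) / 3 = -13/3 = -4.3333
  s[B,B] = ((1)·(1) + (2)·(2) + (-3)·(-3) + (0)·(0)) / 3 = 14/3 = 4.6667
  Sample standard deviations s_i = √(s[i,i]):
  s(A) = √(5.6667) = 2.3805
  s(B) = √(4.6667) = 2.1602

Step 3 — r_{ij} = s_{ij} / (s_i · s_j):
  r[A,A] = 1 (diagonal).
  r[A,B] = -4.3333 / (2.3805 · 2.1602) = -4.3333 / 5.1424 = -0.8427
  r[B,B] = 1 (diagonal).

R is symmetric with unit diagonal. Assembling:

R = [[1, -0.8427],
 [-0.8427, 1]]


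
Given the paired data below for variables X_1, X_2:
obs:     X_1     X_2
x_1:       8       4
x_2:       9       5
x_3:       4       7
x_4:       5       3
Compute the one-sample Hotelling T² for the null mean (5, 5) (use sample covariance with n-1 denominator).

Step 1 — sample mean vector:
  mean(X_1) = (8 + 9 + 4 + 5) / 4 = 26/4 = 6.5
  mean(X_2) = (4 + 5 + 7 + 3) / 4 = 19/4 = 4.75
  x̄ = (6.5, 4.75),  deviation x̄ - mu_0 = (6.5, 4.75) - (5, 5) = (1.5, -0.25).

Step 2 — sample covariance matrix, S[i,j] = (1/(n-1)) · Σ_k (x_{k,i} - mean_i) · (x_{k,j} - mean_j), divisor n-1 = 3:
  S[X_1,X_1] = ((1.5)·(1.5) + (2.5)·(2.5) + (-2.5)·(-2.5) + (-1.5)·(-1.5)) / 3 = 17/3 = 5.6667
  S[X_1,X_2] = ((1.5)·(-0.75) + (2.5)·(0.25) + (-2.5)·(2.25) + (-1.5)·(-1.75)) / 3 = -3.5/3 = -1.1667
  S[X_2,X_2] = ((-0.75)·(-0.75) + (0.25)·(0.25) + (2.25)·(2.25) + (-1.75)·(-1.75)) / 3 = 8.75/3 = 2.9167
  S = [[5.6667, -1.1667],
 [-1.1667, 2.9167]].

Step 3 — invert S. det(S) = 5.6667·2.9167 - (-1.1667)² = 15.1667.
  S^{-1} = (1/det) · [[d, -b], [-b, a]] = [[0.1923, 0.0769],
 [0.0769, 0.3736]].

Step 4 — quadratic form (x̄ - mu_0)^T · S^{-1} · (x̄ - mu_0):
  S^{-1} · (x̄ - mu_0) = (0.2692, 0.022),
  (x̄ - mu_0)^T · [...] = (1.5)·(0.2692) + (-0.25)·(0.022) = 0.3984.

Step 5 — scale by n: T² = 4 · 0.3984 = 1.5934.

T² ≈ 1.5934


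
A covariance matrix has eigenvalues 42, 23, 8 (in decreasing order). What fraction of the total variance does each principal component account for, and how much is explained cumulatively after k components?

Step 1 — total variance = trace(Sigma) = Σ λ_i = 42 + 23 + 8 = 73.

Step 2 — fraction explained by component i = λ_i / Σ λ:
  PC1: 42/73 = 0.5753
  PC2: 23/73 = 0.3151
  PC3: 8/73 = 0.1096

Step 3 — cumulative fraction after k components = (λ_1 + ... + λ_k) / Σ λ:
  k = 1: 42/73 = 0.5753
  k = 2: (42 + 23)/73 = 65/73 = 0.8904
  k = 3: (42 + 23 + 8)/73 = 73/73 = 1

Summary (fraction, with percent):

explained: PC1 0.5753 (57.53%), PC2 0.3151 (31.51%), PC3 0.1096 (10.96%);  cumulative: 0.5753, 0.8904, 1


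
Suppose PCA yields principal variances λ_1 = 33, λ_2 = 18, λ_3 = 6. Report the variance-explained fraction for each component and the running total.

Step 1 — total variance = trace(Sigma) = Σ λ_i = 33 + 18 + 6 = 57.

Step 2 — fraction explained by component i = λ_i / Σ λ:
  PC1: 33/57 = 0.5789
  PC2: 18/57 = 0.3158
  PC3: 6/57 = 0.1053

Step 3 — cumulative fraction after k components = (λ_1 + ... + λ_k) / Σ λ:
  k = 1: 33/57 = 0.5789
  k = 2: (33 + 18)/57 = 51/57 = 0.8947
  k = 3: (33 + 18 + 6)/57 = 57/57 = 1

Summary (fraction, with percent):

explained: PC1 0.5789 (57.89%), PC2 0.3158 (31.58%), PC3 0.1053 (10.53%);  cumulative: 0.5789, 0.8947, 1


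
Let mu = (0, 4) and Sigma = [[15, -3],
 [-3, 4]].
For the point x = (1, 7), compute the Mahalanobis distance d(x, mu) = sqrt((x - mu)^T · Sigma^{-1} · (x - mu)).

Step 1 — centre the observation: (x - mu) = (1, 3).

Step 2 — invert Sigma. det(Sigma) = 15·4 - (-3)² = 51.
  Sigma^{-1} = (1/det) · [[d, -b], [-b, a]] = [[0.0784, 0.0588],
 [0.0588, 0.2941]].

Step 3 — form the quadratic (x - mu)^T · Sigma^{-1} · (x - mu):
  Sigma^{-1} · (x - mu) = (0.2549, 0.9412).
  (x - mu)^T · [Sigma^{-1} · (x - mu)] = (1)·(0.2549) + (3)·(0.9412) = 3.0784.

Step 4 — take square root: d = √(3.0784) ≈ 1.7545.

d(x, mu) = √(3.0784) ≈ 1.7545


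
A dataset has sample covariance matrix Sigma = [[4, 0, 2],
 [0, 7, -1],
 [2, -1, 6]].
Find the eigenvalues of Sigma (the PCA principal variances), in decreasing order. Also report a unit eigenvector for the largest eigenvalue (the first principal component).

Step 1 — characteristic polynomial p(λ) = det(λI - Sigma) = λ³ - tr·λ² + c_1·λ - det, where tr = trace, c_1 = sum of the principal 2×2 minors, det = det(Sigma):
  tr = 4 + 7 + 6 = 17,
  c_1 = (4·7 - (0)²) + (4·6 - (2)²) + (7·6 - (-1)²) = 28 + 20 + 41 = 89,
  det = 4·(7·6 - (-1)²) - (0)·((0)·6 - (-1)·(2)) + (2)·((0)·(-1) - 7·(2)) = 4·(41) - (0)·(2) + (2)·(-14) = 136.
  So p(λ) = λ³ - 17λ² + 89λ - 136.
Step 2 — look for an integer root (rational root theorem: any rational root is an integer divisor of 136). Testing λ = 8:
  p(8) = 512 - 1088 + 712 - 136 = 0  ✓
  Dividing out (λ - 8): p(λ) = (λ - 8)(λ² - 9λ + 17).
Step 3 — remaining eigenvalues from the quadratic λ² - 9λ + 17 = 0:
  Δ = 9² - 4·17 = 81 - 68 = 13,  λ = (9 ± √13)/2 = (9 ± 3.6056)/2 ≈ 6.3028 or 2.6972.
  Sorted: λ_1 = 8,  λ_2 = 6.3028,  λ_3 = 2.6972  (check: sum = 17 = tr ✓).

Step 4 — unit eigenvector for λ_1 = 8: v spans the null space of (Sigma - λ_1 I), whose rows are
  r_1 = (-4, 0, 2),  r_2 = (0, -1, -1),  r_3 = (2, -1, -2).
  v is orthogonal to every row, so take v ∝ r_1 × r_2 = ((0)·(-1) - (2)·(-1), (2)·(0) - (-4)·(-1), (-4)·(-1) - (0)·(0)) = (2, -4, 4).
  Rescale (divide by 2): u = (1, -2, 2).
  ||u|| = √((1)² + (-2)² + (2)²) = √(9) = 3,  v_1 = u/||u|| ≈ (0.3333, -0.6667, 0.6667) (||v_1|| = 1).

λ_1 = 8,  λ_2 = 6.3028,  λ_3 = 2.6972;  v_1 ≈ (0.3333, -0.6667, 0.6667)


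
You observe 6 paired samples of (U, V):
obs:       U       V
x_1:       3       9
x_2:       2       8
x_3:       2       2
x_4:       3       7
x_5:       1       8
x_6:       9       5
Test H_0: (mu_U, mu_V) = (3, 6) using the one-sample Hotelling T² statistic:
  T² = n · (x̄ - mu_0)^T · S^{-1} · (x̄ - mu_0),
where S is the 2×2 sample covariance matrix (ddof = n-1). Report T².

Step 1 — sample mean vector:
  mean(U) = (3 + 2 + 2 + 3 + 1 + 9) / 6 = 20/6 = 3.3333
  mean(V) = (9 + 8 + 2 + 7 + 8 + 5) / 6 = 39/6 = 6.5
  x̄ = (3.3333, 6.5),  deviation x̄ - mu_0 = (3.3333, 6.5) - (3, 6) = (0.3333, 0.5).

Step 2 — sample covariance matrix, S[i,j] = (1/(n-1)) · Σ_k (x_{k,i} - mean_i) · (x_{k,j} - mean_j), divisor n-1 = 5:
  S[U,U] = ((-0.3333)·(-0.3333) + (-1.3333)·(-1.3333) + (-1.3333)·(-1.3333) + (-0.3333)·(-0.3333) + (-2.3333)·(-2.3333) + (5.6667)·(5.6667)) / 5 = 41.3333/5 = 8.2667
  S[U,V] = ((-0.3333)·(2.5) + (-1.3333)·(1.5) + (-1.3333)·(-4.5) + (-0.3333)·(0.5) + (-2.3333)·(1.5) + (5.6667)·(-1.5)) / 5 = -9/5 = -1.8
  S[V,V] = ((2.5)·(2.5) + (1.5)·(1.5) + (-4.5)·(-4.5) + (0.5)·(0.5) + (1.5)·(1.5) + (-1.5)·(-1.5)) / 5 = 33.5/5 = 6.7
  S = [[8.2667, -1.8],
 [-1.8, 6.7]].

Step 3 — invert S. det(S) = 8.2667·6.7 - (-1.8)² = 52.1467.
  S^{-1} = (1/det) · [[d, -b], [-b, a]] = [[0.1285, 0.0345],
 [0.0345, 0.1585]].

Step 4 — quadratic form (x̄ - mu_0)^T · S^{-1} · (x̄ - mu_0):
  S^{-1} · (x̄ - mu_0) = (0.0601, 0.0908),
  (x̄ - mu_0)^T · [...] = (0.3333)·(0.0601) + (0.5)·(0.0908) = 0.0654.

Step 5 — scale by n: T² = 6 · 0.0654 = 0.3925.

T² ≈ 0.3925


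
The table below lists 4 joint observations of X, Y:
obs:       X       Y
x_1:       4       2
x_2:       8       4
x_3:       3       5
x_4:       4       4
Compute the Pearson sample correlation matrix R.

Step 1 — column means:
  mean(X) = (4 + 8 + 3 + 4) / 4 = 19/4 = 4.75
  mean(Y) = (2 + 4 + 5 + 4) / 4 = 15/4 = 3.75

Step 2 — sample variances and covariances s[i,j] = (1/(n-1)) · Σ_k (x_{k,i} - mean_i) · (x_{k,j} - mean_j), with n-1 = 3:
  s[X,X] = ((-0.75)·(-0.75) + (3.25)·(3.25) + (-1.75)·(-1.75) + (-0.75)·(-0.75)) / 3 = 14.75/3 = 4.9167
  s[X,Y] = ((-0.75)·(-1.75) + (3.25)·(0.25) + (-1.75)·(1.25) + (-0.75)·(0.25)) / 3 = -0.25/3 = -0.0833
  s[Y,Y] = ((-1.75)·(-1.75) + (0.25)·(0.25) + (1.25)·(1.25) + (0.25)·(0.25)) / 3 = 4.75/3 = 1.5833
  Sample standard deviations s_i = √(s[i,i]):
  s(X) = √(4.9167) = 2.2174
  s(Y) = √(1.5833) = 1.2583

Step 3 — r_{ij} = s_{ij} / (s_i · s_j):
  r[X,X] = 1 (diagonal).
  r[X,Y] = -0.0833 / (2.2174 · 1.2583) = -0.0833 / 2.7901 = -0.0299
  r[Y,Y] = 1 (diagonal).

R is symmetric with unit diagonal. Assembling:

R = [[1, -0.0299],
 [-0.0299, 1]]


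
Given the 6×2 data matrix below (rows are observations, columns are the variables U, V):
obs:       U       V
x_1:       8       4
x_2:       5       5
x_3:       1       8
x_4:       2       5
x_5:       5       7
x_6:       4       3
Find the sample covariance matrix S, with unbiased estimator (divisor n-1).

Step 1 — column means:
  mean(U) = (8 + 5 + 1 + 2 + 5 + 4) / 6 = 25/6 = 4.1667
  mean(V) = (4 + 5 + 8 + 5 + 7 + 3) / 6 = 32/6 = 5.3333

Step 2 — sample covariance S[i,j] = (1/(n-1)) · Σ_k (x_{k,i} - mean_i) · (x_{k,j} - mean_j), with n-1 = 5.
  S[U,U] = ((3.8333)·(3.8333) + (0.8333)·(0.8333) + (-3.1667)·(-3.1667) + (-2.1667)·(-2.1667) + (0.8333)·(0.8333) + (-0.1667)·(-0.1667)) / 5 = 30.8333/5 = 6.1667
  S[U,V] = ((3.8333)·(-1.3333) + (0.8333)·(-0.3333) + (-3.1667)·(2.6667) + (-2.1667)·(-0.3333) + (0.8333)·(1.6667) + (-0.1667)·(-2.3333)) / 5 = -11.3333/5 = -2.2667
  S[V,V] = ((-1.3333)·(-1.3333) + (-0.3333)·(-0.3333) + (2.6667)·(2.6667) + (-0.3333)·(-0.3333) + (1.6667)·(1.6667) + (-2.3333)·(-2.3333)) / 5 = 17.3333/5 = 3.4667

S is symmetric (S[j,i] = S[i,j]). Assembling:

S = [[6.1667, -2.2667],
 [-2.2667, 3.4667]]


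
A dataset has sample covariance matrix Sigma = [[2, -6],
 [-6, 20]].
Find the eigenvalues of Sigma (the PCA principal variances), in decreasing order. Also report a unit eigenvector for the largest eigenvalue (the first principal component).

Step 1 — characteristic polynomial of 2×2 Sigma:
  det(Sigma - λI) = λ² - trace · λ + det = 0.
  trace = 2 + 20 = 22, det = 2·20 - (-6)² = 4.
Step 2 — discriminant:
  Δ = trace² - 4·det = 484 - 16 = 468.
Step 3 — eigenvalues:
  λ = (trace ± √Δ)/2 = (22 ± 21.6333)/2,
  λ_1 = 21.8167,  λ_2 = 0.1833.

Step 4 — unit eigenvector for λ_1: solve (Sigma - λ_1 I)v = 0. First row:
  (2 - 21.8167)·v_x + (-6)·v_y = 0, i.e. (-19.8167)·v_x + (-6)·v_y = 0,
  so v ∝ (b, λ_1 - a) = (-6, 19.8167); multiply by -1 so the first entry is positive: u = (6, -19.8167).
  ||u|| = √((6)² + (-19.8167)²) = √(428.6998) ≈ 20.7051,
  v_1 = u/||u|| ≈ (0.2898, -0.9571) (||v_1|| = 1).

λ_1 = 21.8167,  λ_2 = 0.1833;  v_1 ≈ (0.2898, -0.9571)


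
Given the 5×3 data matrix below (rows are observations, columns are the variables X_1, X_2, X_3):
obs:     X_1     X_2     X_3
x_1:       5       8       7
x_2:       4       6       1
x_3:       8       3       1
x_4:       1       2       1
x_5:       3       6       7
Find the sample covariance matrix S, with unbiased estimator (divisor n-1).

Step 1 — column means:
  mean(X_1) = (5 + 4 + 8 + 1 + 3) / 5 = 21/5 = 4.2
  mean(X_2) = (8 + 6 + 3 + 2 + 6) / 5 = 25/5 = 5
  mean(X_3) = (7 + 1 + 1 + 1 + 7) / 5 = 17/5 = 3.4

Step 2 — sample covariance S[i,j] = (1/(n-1)) · Σ_k (x_{k,i} - mean_i) · (x_{k,j} - mean_j), with n-1 = 4.
  S[X_1,X_1] = ((0.8)·(0.8) + (-0.2)·(-0.2) + (3.8)·(3.8) + (-3.2)·(-3.2) + (-1.2)·(-1.2)) / 4 = 26.8/4 = 6.7
  S[X_1,X_2] = ((0.8)·(3) + (-0.2)·(1) + (3.8)·(-2) + (-3.2)·(-3) + (-1.2)·(1)) / 4 = 3/4 = 0.75
  S[X_1,X_3] = ((0.8)·(3.6) + (-0.2)·(-2.4) + (3.8)·(-2.4) + (-3.2)·(-2.4) + (-1.2)·(3.6)) / 4 = -2.4/4 = -0.6
  S[X_2,X_2] = ((3)·(3) + (1)·(1) + (-2)·(-2) + (-3)·(-3) + (1)·(1)) / 4 = 24/4 = 6
  S[X_2,X_3] = ((3)·(3.6) + (1)·(-2.4) + (-2)·(-2.4) + (-3)·(-2.4) + (1)·(3.6)) / 4 = 24/4 = 6
  S[X_3,X_3] = ((3.6)·(3.6) + (-2.4)·(-2.4) + (-2.4)·(-2.4) + (-2.4)·(-2.4) + (3.6)·(3.6)) / 4 = 43.2/4 = 10.8

S is symmetric (S[j,i] = S[i,j]). Assembling:

S = [[6.7, 0.75, -0.6],
 [0.75, 6, 6],
 [-0.6, 6, 10.8]]


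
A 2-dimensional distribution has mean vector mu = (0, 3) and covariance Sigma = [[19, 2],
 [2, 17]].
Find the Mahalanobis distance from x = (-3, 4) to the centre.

Step 1 — centre the observation: (x - mu) = (-3, 1).

Step 2 — invert Sigma. det(Sigma) = 19·17 - (2)² = 319.
  Sigma^{-1} = (1/det) · [[d, -b], [-b, a]] = [[0.0533, -0.0063],
 [-0.0063, 0.0596]].

Step 3 — form the quadratic (x - mu)^T · Sigma^{-1} · (x - mu):
  Sigma^{-1} · (x - mu) = (-0.1661, 0.0784).
  (x - mu)^T · [Sigma^{-1} · (x - mu)] = (-3)·(-0.1661) + (1)·(0.0784) = 0.5768.

Step 4 — take square root: d = √(0.5768) ≈ 0.7595.

d(x, mu) = √(0.5768) ≈ 0.7595


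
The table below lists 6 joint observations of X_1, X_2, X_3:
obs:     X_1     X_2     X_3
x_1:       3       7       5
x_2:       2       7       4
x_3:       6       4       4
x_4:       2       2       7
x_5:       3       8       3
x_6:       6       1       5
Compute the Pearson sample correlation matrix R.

Step 1 — column means:
  mean(X_1) = (3 + 2 + 6 + 2 + 3 + 6) / 6 = 22/6 = 3.6667
  mean(X_2) = (7 + 7 + 4 + 2 + 8 + 1) / 6 = 29/6 = 4.8333
  mean(X_3) = (5 + 4 + 4 + 7 + 3 + 5) / 6 = 28/6 = 4.6667

Step 2 — sample variances and covariances s[i,j] = (1/(n-1)) · Σ_k (x_{k,i} - mean_i) · (x_{k,j} - mean_j), with n-1 = 5:
  s[X_1,X_1] = ((-0.6667)·(-0.6667) + (-1.6667)·(-1.6667) + (2.3333)·(2.3333) + (-1.6667)·(-1.6667) + (-0.6667)·(-0.6667) + (2.3333)·(2.3333)) / 5 = 17.3333/5 = 3.4667
  s[X_1,X_2] = ((-0.6667)·(2.1667) + (-1.6667)·(2.1667) + (2.3333)·(-0.8333) + (-1.6667)·(-2.8333) + (-0.6667)·(3.1667) + (2.3333)·(-3.8333)) / 5 = -13.3333/5 = -2.6667
  s[X_1,X_3] = ((-0.6667)·(0.3333) + (-1.6667)·(-0.6667) + (2.3333)·(-0.6667) + (-1.6667)·(2.3333) + (-0.6667)·(-1.6667) + (2.3333)·(0.3333)) / 5 = -2.6667/5 = -0.5333
  s[X_2,X_2] = ((2.1667)·(2.1667) + (2.1667)·(2.1667) + (-0.8333)·(-0.8333) + (-2.8333)·(-2.8333) + (3.1667)·(3.1667) + (-3.8333)·(-3.8333)) / 5 = 42.8333/5 = 8.5667
  s[X_2,X_3] = ((2.1667)·(0.3333) + (2.1667)·(-0.6667) + (-0.8333)·(-0.6667) + (-2.8333)·(2.3333) + (3.1667)·(-1.6667) + (-3.8333)·(0.3333)) / 5 = -13.3333/5 = -2.6667
  s[X_3,X_3] = ((0.3333)·(0.3333) + (-0.6667)·(-0.6667) + (-0.6667)·(-0.6667) + (2.3333)·(2.3333) + (-1.6667)·(-1.6667) + (0.3333)·(0.3333)) / 5 = 9.3333/5 = 1.8667
  Sample standard deviations s_i = √(s[i,i]):
  s(X_1) = √(3.4667) = 1.8619
  s(X_2) = √(8.5667) = 2.9269
  s(X_3) = √(1.8667) = 1.3663

Step 3 — r_{ij} = s_{ij} / (s_i · s_j):
  r[X_1,X_1] = 1 (diagonal).
  r[X_1,X_2] = -2.6667 / (1.8619 · 2.9269) = -2.6667 / 5.4496 = -0.4893
  r[X_1,X_3] = -0.5333 / (1.8619 · 1.3663) = -0.5333 / 2.5438 = -0.2097
  r[X_2,X_2] = 1 (diagonal).
  r[X_2,X_3] = -2.6667 / (2.9269 · 1.3663) = -2.6667 / 3.9989 = -0.6669
  r[X_3,X_3] = 1 (diagonal).

R is symmetric with unit diagonal. Assembling:

R = [[1, -0.4893, -0.2097],
 [-0.4893, 1, -0.6669],
 [-0.2097, -0.6669, 1]]


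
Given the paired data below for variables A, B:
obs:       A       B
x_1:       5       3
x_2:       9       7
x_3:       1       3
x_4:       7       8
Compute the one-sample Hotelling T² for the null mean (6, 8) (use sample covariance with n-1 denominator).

Step 1 — sample mean vector:
  mean(A) = (5 + 9 + 1 + 7) / 4 = 22/4 = 5.5
  mean(B) = (3 + 7 + 3 + 8) / 4 = 21/4 = 5.25
  x̄ = (5.5, 5.25),  deviation x̄ - mu_0 = (5.5, 5.25) - (6, 8) = (-0.5, -2.75).

Step 2 — sample covariance matrix, S[i,j] = (1/(n-1)) · Σ_k (x_{k,i} - mean_i) · (x_{k,j} - mean_j), divisor n-1 = 3:
  S[A,A] = ((-0.5)·(-0.5) + (3.5)·(3.5) + (-4.5)·(-4.5) + (1.5)·(1.5)) / 3 = 35/3 = 11.6667
  S[A,B] = ((-0.5)·(-2.25) + (3.5)·(1.75) + (-4.5)·(-2.25) + (1.5)·(2.75)) / 3 = 21.5/3 = 7.1667
  S[B,B] = ((-2.25)·(-2.25) + (1.75)·(1.75) + (-2.25)·(-2.25) + (2.75)·(2.75)) / 3 = 20.75/3 = 6.9167
  S = [[11.6667, 7.1667],
 [7.1667, 6.9167]].

Step 3 — invert S. det(S) = 11.6667·6.9167 - (7.1667)² = 29.3333.
  S^{-1} = (1/det) · [[d, -b], [-b, a]] = [[0.2358, -0.2443],
 [-0.2443, 0.3977]].

Step 4 — quadratic form (x̄ - mu_0)^T · S^{-1} · (x̄ - mu_0):
  S^{-1} · (x̄ - mu_0) = (0.554, -0.9716),
  (x̄ - mu_0)^T · [...] = (-0.5)·(0.554) + (-2.75)·(-0.9716) = 2.3949.

Step 5 — scale by n: T² = 4 · 2.3949 = 9.5795.

T² ≈ 9.5795


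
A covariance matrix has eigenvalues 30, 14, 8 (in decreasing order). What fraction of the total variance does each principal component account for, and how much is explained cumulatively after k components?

Step 1 — total variance = trace(Sigma) = Σ λ_i = 30 + 14 + 8 = 52.

Step 2 — fraction explained by component i = λ_i / Σ λ:
  PC1: 30/52 = 0.5769
  PC2: 14/52 = 0.2692
  PC3: 8/52 = 0.1538

Step 3 — cumulative fraction after k components = (λ_1 + ... + λ_k) / Σ λ:
  k = 1: 30/52 = 0.5769
  k = 2: (30 + 14)/52 = 44/52 = 0.8462
  k = 3: (30 + 14 + 8)/52 = 52/52 = 1

Summary (fraction, with percent):

explained: PC1 0.5769 (57.69%), PC2 0.2692 (26.92%), PC3 0.1538 (15.38%);  cumulative: 0.5769, 0.8462, 1


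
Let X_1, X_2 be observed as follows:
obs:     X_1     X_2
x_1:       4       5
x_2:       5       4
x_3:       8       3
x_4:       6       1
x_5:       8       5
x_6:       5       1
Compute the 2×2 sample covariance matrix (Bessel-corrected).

Step 1 — column means:
  mean(X_1) = (4 + 5 + 8 + 6 + 8 + 5) / 6 = 36/6 = 6
  mean(X_2) = (5 + 4 + 3 + 1 + 5 + 1) / 6 = 19/6 = 3.1667

Step 2 — sample covariance S[i,j] = (1/(n-1)) · Σ_k (x_{k,i} - mean_i) · (x_{k,j} - mean_j), with n-1 = 5.
  S[X_1,X_1] = ((-2)·(-2) + (-1)·(-1) + (2)·(2) + (0)·(0) + (2)·(2) + (-1)·(-1)) / 5 = 14/5 = 2.8
  S[X_1,X_2] = ((-2)·(1.8333) + (-1)·(0.8333) + (2)·(-0.1667) + (0)·(-2.1667) + (2)·(1.8333) + (-1)·(-2.1667)) / 5 = 1/5 = 0.2
  S[X_2,X_2] = ((1.8333)·(1.8333) + (0.8333)·(0.8333) + (-0.1667)·(-0.1667) + (-2.1667)·(-2.1667) + (1.8333)·(1.8333) + (-2.1667)·(-2.1667)) / 5 = 16.8333/5 = 3.3667

S is symmetric (S[j,i] = S[i,j]). Assembling:

S = [[2.8, 0.2],
 [0.2, 3.3667]]


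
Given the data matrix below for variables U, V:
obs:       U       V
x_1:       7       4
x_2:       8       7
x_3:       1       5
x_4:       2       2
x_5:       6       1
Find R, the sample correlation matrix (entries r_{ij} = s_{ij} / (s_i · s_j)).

Step 1 — column means:
  mean(U) = (7 + 8 + 1 + 2 + 6) / 5 = 24/5 = 4.8
  mean(V) = (4 + 7 + 5 + 2 + 1) / 5 = 19/5 = 3.8

Step 2 — sample variances and covariances s[i,j] = (1/(n-1)) · Σ_k (x_{k,i} - mean_i) · (x_{k,j} - mean_j), with n-1 = 4:
  s[U,U] = ((2.2)·(2.2) + (3.2)·(3.2) + (-3.8)·(-3.8) + (-2.8)·(-2.8) + (1.2)·(1.2)) / 4 = 38.8/4 = 9.7
  s[U,V] = ((2.2)·(0.2) + (3.2)·(3.2) + (-3.8)·(1.2) + (-2.8)·(-1.8) + (1.2)·(-2.8)) / 4 = 7.8/4 = 1.95
  s[V,V] = ((0.2)·(0.2) + (3.2)·(3.2) + (1.2)·(1.2) + (-1.8)·(-1.8) + (-2.8)·(-2.8)) / 4 = 22.8/4 = 5.7
  Sample standard deviations s_i = √(s[i,i]):
  s(U) = √(9.7) = 3.1145
  s(V) = √(5.7) = 2.3875

Step 3 — r_{ij} = s_{ij} / (s_i · s_j):
  r[U,U] = 1 (diagonal).
  r[U,V] = 1.95 / (3.1145 · 2.3875) = 1.95 / 7.4357 = 0.2622
  r[V,V] = 1 (diagonal).

R is symmetric with unit diagonal. Assembling:

R = [[1, 0.2622],
 [0.2622, 1]]


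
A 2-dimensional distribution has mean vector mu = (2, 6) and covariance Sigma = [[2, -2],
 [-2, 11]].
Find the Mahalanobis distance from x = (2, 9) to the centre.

Step 1 — centre the observation: (x - mu) = (0, 3).

Step 2 — invert Sigma. det(Sigma) = 2·11 - (-2)² = 18.
  Sigma^{-1} = (1/det) · [[d, -b], [-b, a]] = [[0.6111, 0.1111],
 [0.1111, 0.1111]].

Step 3 — form the quadratic (x - mu)^T · Sigma^{-1} · (x - mu):
  Sigma^{-1} · (x - mu) = (0.3333, 0.3333).
  (x - mu)^T · [Sigma^{-1} · (x - mu)] = (0)·(0.3333) + (3)·(0.3333) = 1.

Step 4 — take square root: d = √(1) ≈ 1.

d(x, mu) = √(1) ≈ 1


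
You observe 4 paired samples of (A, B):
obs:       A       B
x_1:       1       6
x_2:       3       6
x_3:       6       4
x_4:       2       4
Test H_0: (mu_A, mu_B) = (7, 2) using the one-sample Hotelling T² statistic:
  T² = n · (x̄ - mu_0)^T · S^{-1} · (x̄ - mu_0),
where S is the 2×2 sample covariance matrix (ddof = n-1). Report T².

Step 1 — sample mean vector:
  mean(A) = (1 + 3 + 6 + 2) / 4 = 12/4 = 3
  mean(B) = (6 + 6 + 4 + 4) / 4 = 20/4 = 5
  x̄ = (3, 5),  deviation x̄ - mu_0 = (3, 5) - (7, 2) = (-4, 3).

Step 2 — sample covariance matrix, S[i,j] = (1/(n-1)) · Σ_k (x_{k,i} - mean_i) · (x_{k,j} - mean_j), divisor n-1 = 3:
  S[A,A] = ((-2)·(-2) + (0)·(0) + (3)·(3) + (-1)·(-1)) / 3 = 14/3 = 4.6667
  S[A,B] = ((-2)·(1) + (0)·(1) + (3)·(-1) + (-1)·(-1)) / 3 = -4/3 = -1.3333
  S[B,B] = ((1)·(1) + (1)·(1) + (-1)·(-1) + (-1)·(-1)) / 3 = 4/3 = 1.3333
  S = [[4.6667, -1.3333],
 [-1.3333, 1.3333]].

Step 3 — invert S. det(S) = 4.6667·1.3333 - (-1.3333)² = 4.4444.
  S^{-1} = (1/det) · [[d, -b], [-b, a]] = [[0.3, 0.3],
 [0.3, 1.05]].

Step 4 — quadratic form (x̄ - mu_0)^T · S^{-1} · (x̄ - mu_0):
  S^{-1} · (x̄ - mu_0) = (-0.3, 1.95),
  (x̄ - mu_0)^T · [...] = (-4)·(-0.3) + (3)·(1.95) = 7.05.

Step 5 — scale by n: T² = 4 · 7.05 = 28.2.

T² ≈ 28.2


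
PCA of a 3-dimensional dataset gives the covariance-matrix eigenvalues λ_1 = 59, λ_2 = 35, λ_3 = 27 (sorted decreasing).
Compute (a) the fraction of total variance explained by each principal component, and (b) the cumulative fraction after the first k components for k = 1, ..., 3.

Step 1 — total variance = trace(Sigma) = Σ λ_i = 59 + 35 + 27 = 121.

Step 2 — fraction explained by component i = λ_i / Σ λ:
  PC1: 59/121 = 0.4876
  PC2: 35/121 = 0.2893
  PC3: 27/121 = 0.2231

Step 3 — cumulative fraction after k components = (λ_1 + ... + λ_k) / Σ λ:
  k = 1: 59/121 = 0.4876
  k = 2: (59 + 35)/121 = 94/121 = 0.7769
  k = 3: (59 + 35 + 27)/121 = 121/121 = 1

Summary (fraction, with percent):

explained: PC1 0.4876 (48.76%), PC2 0.2893 (28.93%), PC3 0.2231 (22.31%);  cumulative: 0.4876, 0.7769, 1


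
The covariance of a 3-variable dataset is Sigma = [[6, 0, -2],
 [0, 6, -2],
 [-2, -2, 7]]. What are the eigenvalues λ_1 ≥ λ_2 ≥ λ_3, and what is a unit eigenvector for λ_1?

Step 1 — characteristic polynomial p(λ) = det(λI - Sigma) = λ³ - tr·λ² + c_1·λ - det, where tr = trace, c_1 = sum of the principal 2×2 minors, det = det(Sigma):
  tr = 6 + 6 + 7 = 19,
  c_1 = (6·6 - (0)²) + (6·7 - (-2)²) + (6·7 - (-2)²) = 36 + 38 + 38 = 112,
  det = 6·(6·7 - (-2)²) - (0)·((0)·7 - (-2)·(-2)) + (-2)·((0)·(-2) - 6·(-2)) = 6·(38) - (0)·(-4) + (-2)·(12) = 204.
  So p(λ) = λ³ - 19λ² + 112λ - 204.
Step 2 — look for an integer root (rational root theorem: any rational root is an integer divisor of 204). Testing λ = 6:
  p(6) = 216 - 684 + 672 - 204 = 0  ✓
  Dividing out (λ - 6): p(λ) = (λ - 6)(λ² - 13λ + 34).
Step 3 — remaining eigenvalues from the quadratic λ² - 13λ + 34 = 0:
  Δ = 13² - 4·34 = 169 - 136 = 33,  λ = (13 ± √33)/2 = (13 ± 5.7446)/2 ≈ 9.3723 or 3.6277.
  Sorted: λ_1 = 9.3723,  λ_2 = 6,  λ_3 = 3.6277  (check: sum = 19 = tr ✓).

Step 4 — unit eigenvector for λ_1 ≈ 9.3723: v spans the null space of (Sigma - λ_1 I), whose rows are
  r_1 = (-3.3723, 0, -2),  r_2 = (0, -3.3723, -2),  r_3 = (-2, -2, -2.3723).
  v is orthogonal to every row, so take v ∝ r_1 × r_2 = ((0)·(-2) - (-2)·(-3.3723), (-2)·(0) - (-3.3723)·(-2), (-3.3723)·(-3.3723) - (0)·(0)) ≈ (-6.7446, -6.7446, 11.3723).
  Rescale (multiply by -1 so the first nonzero entry is positive): u = (6.7446, 6.7446, -11.3723).
  ||u|| = √((6.7446)² + (6.7446)² + (-11.3723)²) = √(220.307) ≈ 14.8427,  v_1 = u/||u|| ≈ (0.4544, 0.4544, -0.7662) (||v_1|| = 1).

λ_1 = 9.3723,  λ_2 = 6,  λ_3 = 3.6277;  v_1 ≈ (0.4544, 0.4544, -0.7662)


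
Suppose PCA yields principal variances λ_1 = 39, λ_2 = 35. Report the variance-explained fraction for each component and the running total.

Step 1 — total variance = trace(Sigma) = Σ λ_i = 39 + 35 = 74.

Step 2 — fraction explained by component i = λ_i / Σ λ:
  PC1: 39/74 = 0.527
  PC2: 35/74 = 0.473

Step 3 — cumulative fraction after k components = (λ_1 + ... + λ_k) / Σ λ:
  k = 1: 39/74 = 0.527
  k = 2: (39 + 35)/74 = 74/74 = 1

Summary (fraction, with percent):

explained: PC1 0.527 (52.7%), PC2 0.473 (47.3%);  cumulative: 0.527, 1


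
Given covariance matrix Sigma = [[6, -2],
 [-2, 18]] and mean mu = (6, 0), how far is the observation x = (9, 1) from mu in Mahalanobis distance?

Step 1 — centre the observation: (x - mu) = (3, 1).

Step 2 — invert Sigma. det(Sigma) = 6·18 - (-2)² = 104.
  Sigma^{-1} = (1/det) · [[d, -b], [-b, a]] = [[0.1731, 0.0192],
 [0.0192, 0.0577]].

Step 3 — form the quadratic (x - mu)^T · Sigma^{-1} · (x - mu):
  Sigma^{-1} · (x - mu) = (0.5385, 0.1154).
  (x - mu)^T · [Sigma^{-1} · (x - mu)] = (3)·(0.5385) + (1)·(0.1154) = 1.7308.

Step 4 — take square root: d = √(1.7308) ≈ 1.3156.

d(x, mu) = √(1.7308) ≈ 1.3156


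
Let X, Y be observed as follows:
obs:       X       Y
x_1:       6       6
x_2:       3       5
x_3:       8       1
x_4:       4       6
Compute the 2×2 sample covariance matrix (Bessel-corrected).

Step 1 — column means:
  mean(X) = (6 + 3 + 8 + 4) / 4 = 21/4 = 5.25
  mean(Y) = (6 + 5 + 1 + 6) / 4 = 18/4 = 4.5

Step 2 — sample covariance S[i,j] = (1/(n-1)) · Σ_k (x_{k,i} - mean_i) · (x_{k,j} - mean_j), with n-1 = 3.
  S[X,X] = ((0.75)·(0.75) + (-2.25)·(-2.25) + (2.75)·(2.75) + (-1.25)·(-1.25)) / 3 = 14.75/3 = 4.9167
  S[X,Y] = ((0.75)·(1.5) + (-2.25)·(0.5) + (2.75)·(-3.5) + (-1.25)·(1.5)) / 3 = -11.5/3 = -3.8333
  S[Y,Y] = ((1.5)·(1.5) + (0.5)·(0.5) + (-3.5)·(-3.5) + (1.5)·(1.5)) / 3 = 17/3 = 5.6667

S is symmetric (S[j,i] = S[i,j]). Assembling:

S = [[4.9167, -3.8333],
 [-3.8333, 5.6667]]


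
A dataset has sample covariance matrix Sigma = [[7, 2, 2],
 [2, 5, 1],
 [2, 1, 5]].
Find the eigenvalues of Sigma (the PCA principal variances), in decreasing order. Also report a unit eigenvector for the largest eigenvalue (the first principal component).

Step 1 — characteristic polynomial p(λ) = det(λI - Sigma) = λ³ - tr·λ² + c_1·λ - det, where tr = trace, c_1 = sum of the principal 2×2 minors, det = det(Sigma):
  tr = 7 + 5 + 5 = 17,
  c_1 = (7·5 - (2)²) + (7·5 - (2)²) + (5·5 - (1)²) = 31 + 31 + 24 = 86,
  det = 7·(5·5 - (1)²) - (2)·((2)·5 - (1)·(2)) + (2)·((2)·(1) - 5·(2)) = 7·(24) - (2)·(8) + (2)·(-8) = 136.
  So p(λ) = λ³ - 17λ² + 86λ - 136.
Step 2 — look for an integer root (rational root theorem: any rational root is an integer divisor of 136). Testing λ = 4:
  p(4) = 64 - 272 + 344 - 136 = 0  ✓
  Dividing out (λ - 4): p(λ) = (λ - 4)(λ² - 13λ + 34).
Step 3 — remaining eigenvalues from the quadratic λ² - 13λ + 34 = 0:
  Δ = 13² - 4·34 = 169 - 136 = 33,  λ = (13 ± √33)/2 = (13 ± 5.7446)/2 ≈ 9.3723 or 3.6277.
  Sorted: λ_1 = 9.3723,  λ_2 = 4,  λ_3 = 3.6277  (check: sum = 17 = tr ✓).

Step 4 — unit eigenvector for λ_1 ≈ 9.3723: v spans the null space of (Sigma - λ_1 I), whose rows are
  r_1 = (-2.3723, 2, 2),  r_2 = (2, -4.3723, 1),  r_3 = (2, 1, -4.3723).
  v is orthogonal to every row, so take v ∝ r_1 × r_2 = ((2)·(1) - (2)·(-4.3723), (2)·(2) - (-2.3723)·(1), (-2.3723)·(-4.3723) - (2)·(2)) ≈ (10.7446, 6.3723, 6.3723).
  Let u = (10.7446, 6.3723, 6.3723).
  ||u|| = √((10.7446)² + (6.3723)² + (6.3723)²) = √(196.6576) ≈ 14.0235,  v_1 = u/||u|| ≈ (0.7662, 0.4544, 0.4544) (||v_1|| = 1).

λ_1 = 9.3723,  λ_2 = 4,  λ_3 = 3.6277;  v_1 ≈ (0.7662, 0.4544, 0.4544)


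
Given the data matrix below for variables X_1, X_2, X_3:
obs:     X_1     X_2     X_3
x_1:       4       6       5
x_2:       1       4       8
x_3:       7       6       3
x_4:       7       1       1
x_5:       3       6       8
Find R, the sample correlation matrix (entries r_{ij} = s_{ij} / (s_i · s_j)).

Step 1 — column means:
  mean(X_1) = (4 + 1 + 7 + 7 + 3) / 5 = 22/5 = 4.4
  mean(X_2) = (6 + 4 + 6 + 1 + 6) / 5 = 23/5 = 4.6
  mean(X_3) = (5 + 8 + 3 + 1 + 8) / 5 = 25/5 = 5

Step 2 — sample variances and covariances s[i,j] = (1/(n-1)) · Σ_k (x_{k,i} - mean_i) · (x_{k,j} - mean_j), with n-1 = 4:
  s[X_1,X_1] = ((-0.4)·(-0.4) + (-3.4)·(-3.4) + (2.6)·(2.6) + (2.6)·(2.6) + (-1.4)·(-1.4)) / 4 = 27.2/4 = 6.8
  s[X_1,X_2] = ((-0.4)·(1.4) + (-3.4)·(-0.6) + (2.6)·(1.4) + (2.6)·(-3.6) + (-1.4)·(1.4)) / 4 = -6.2/4 = -1.55
  s[X_1,X_3] = ((-0.4)·(0) + (-3.4)·(3) + (2.6)·(-2) + (2.6)·(-4) + (-1.4)·(3)) / 4 = -30/4 = -7.5
  s[X_2,X_2] = ((1.4)·(1.4) + (-0.6)·(-0.6) + (1.4)·(1.4) + (-3.6)·(-3.6) + (1.4)·(1.4)) / 4 = 19.2/4 = 4.8
  s[X_2,X_3] = ((1.4)·(0) + (-0.6)·(3) + (1.4)·(-2) + (-3.6)·(-4) + (1.4)·(3)) / 4 = 14/4 = 3.5
  s[X_3,X_3] = ((0)·(0) + (3)·(3) + (-2)·(-2) + (-4)·(-4) + (3)·(3)) / 4 = 38/4 = 9.5
  Sample standard deviations s_i = √(s[i,i]):
  s(X_1) = √(6.8) = 2.6077
  s(X_2) = √(4.8) = 2.1909
  s(X_3) = √(9.5) = 3.0822

Step 3 — r_{ij} = s_{ij} / (s_i · s_j):
  r[X_1,X_1] = 1 (diagonal).
  r[X_1,X_2] = -1.55 / (2.6077 · 2.1909) = -1.55 / 5.7131 = -0.2713
  r[X_1,X_3] = -7.5 / (2.6077 · 3.0822) = -7.5 / 8.0374 = -0.9331
  r[X_2,X_2] = 1 (diagonal).
  r[X_2,X_3] = 3.5 / (2.1909 · 3.0822) = 3.5 / 6.7528 = 0.5183
  r[X_3,X_3] = 1 (diagonal).

R is symmetric with unit diagonal. Assembling:

R = [[1, -0.2713, -0.9331],
 [-0.2713, 1, 0.5183],
 [-0.9331, 0.5183, 1]]


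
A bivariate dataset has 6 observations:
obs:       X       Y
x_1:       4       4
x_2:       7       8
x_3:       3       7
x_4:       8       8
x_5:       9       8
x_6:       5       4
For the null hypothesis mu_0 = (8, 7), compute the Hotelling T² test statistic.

Step 1 — sample mean vector:
  mean(X) = (4 + 7 + 3 + 8 + 9 + 5) / 6 = 36/6 = 6
  mean(Y) = (4 + 8 + 7 + 8 + 8 + 4) / 6 = 39/6 = 6.5
  x̄ = (6, 6.5),  deviation x̄ - mu_0 = (6, 6.5) - (8, 7) = (-2, -0.5).

Step 2 — sample covariance matrix, S[i,j] = (1/(n-1)) · Σ_k (x_{k,i} - mean_i) · (x_{k,j} - mean_j), divisor n-1 = 5:
  S[X,X] = ((-2)·(-2) + (1)·(1) + (-3)·(-3) + (2)·(2) + (3)·(3) + (-1)·(-1)) / 5 = 28/5 = 5.6
  S[X,Y] = ((-2)·(-2.5) + (1)·(1.5) + (-3)·(0.5) + (2)·(1.5) + (3)·(1.5) + (-1)·(-2.5)) / 5 = 15/5 = 3
  S[Y,Y] = ((-2.5)·(-2.5) + (1.5)·(1.5) + (0.5)·(0.5) + (1.5)·(1.5) + (1.5)·(1.5) + (-2.5)·(-2.5)) / 5 = 19.5/5 = 3.9
  S = [[5.6, 3],
 [3, 3.9]].

Step 3 — invert S. det(S) = 5.6·3.9 - (3)² = 12.84.
  S^{-1} = (1/det) · [[d, -b], [-b, a]] = [[0.3037, -0.2336],
 [-0.2336, 0.4361]].

Step 4 — quadratic form (x̄ - mu_0)^T · S^{-1} · (x̄ - mu_0):
  S^{-1} · (x̄ - mu_0) = (-0.4907, 0.2492),
  (x̄ - mu_0)^T · [...] = (-2)·(-0.4907) + (-0.5)·(0.2492) = 0.8567.

Step 5 — scale by n: T² = 6 · 0.8567 = 5.1402.

T² ≈ 5.1402


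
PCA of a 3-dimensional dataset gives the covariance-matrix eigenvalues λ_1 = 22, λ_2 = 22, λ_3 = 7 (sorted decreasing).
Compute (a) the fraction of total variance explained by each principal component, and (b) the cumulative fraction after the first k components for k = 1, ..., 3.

Step 1 — total variance = trace(Sigma) = Σ λ_i = 22 + 22 + 7 = 51.

Step 2 — fraction explained by component i = λ_i / Σ λ:
  PC1: 22/51 = 0.4314
  PC2: 22/51 = 0.4314
  PC3: 7/51 = 0.1373

Step 3 — cumulative fraction after k components = (λ_1 + ... + λ_k) / Σ λ:
  k = 1: 22/51 = 0.4314
  k = 2: (22 + 22)/51 = 44/51 = 0.8627
  k = 3: (22 + 22 + 7)/51 = 51/51 = 1

Summary (fraction, with percent):

explained: PC1 0.4314 (43.14%), PC2 0.4314 (43.14%), PC3 0.1373 (13.73%);  cumulative: 0.4314, 0.8627, 1
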